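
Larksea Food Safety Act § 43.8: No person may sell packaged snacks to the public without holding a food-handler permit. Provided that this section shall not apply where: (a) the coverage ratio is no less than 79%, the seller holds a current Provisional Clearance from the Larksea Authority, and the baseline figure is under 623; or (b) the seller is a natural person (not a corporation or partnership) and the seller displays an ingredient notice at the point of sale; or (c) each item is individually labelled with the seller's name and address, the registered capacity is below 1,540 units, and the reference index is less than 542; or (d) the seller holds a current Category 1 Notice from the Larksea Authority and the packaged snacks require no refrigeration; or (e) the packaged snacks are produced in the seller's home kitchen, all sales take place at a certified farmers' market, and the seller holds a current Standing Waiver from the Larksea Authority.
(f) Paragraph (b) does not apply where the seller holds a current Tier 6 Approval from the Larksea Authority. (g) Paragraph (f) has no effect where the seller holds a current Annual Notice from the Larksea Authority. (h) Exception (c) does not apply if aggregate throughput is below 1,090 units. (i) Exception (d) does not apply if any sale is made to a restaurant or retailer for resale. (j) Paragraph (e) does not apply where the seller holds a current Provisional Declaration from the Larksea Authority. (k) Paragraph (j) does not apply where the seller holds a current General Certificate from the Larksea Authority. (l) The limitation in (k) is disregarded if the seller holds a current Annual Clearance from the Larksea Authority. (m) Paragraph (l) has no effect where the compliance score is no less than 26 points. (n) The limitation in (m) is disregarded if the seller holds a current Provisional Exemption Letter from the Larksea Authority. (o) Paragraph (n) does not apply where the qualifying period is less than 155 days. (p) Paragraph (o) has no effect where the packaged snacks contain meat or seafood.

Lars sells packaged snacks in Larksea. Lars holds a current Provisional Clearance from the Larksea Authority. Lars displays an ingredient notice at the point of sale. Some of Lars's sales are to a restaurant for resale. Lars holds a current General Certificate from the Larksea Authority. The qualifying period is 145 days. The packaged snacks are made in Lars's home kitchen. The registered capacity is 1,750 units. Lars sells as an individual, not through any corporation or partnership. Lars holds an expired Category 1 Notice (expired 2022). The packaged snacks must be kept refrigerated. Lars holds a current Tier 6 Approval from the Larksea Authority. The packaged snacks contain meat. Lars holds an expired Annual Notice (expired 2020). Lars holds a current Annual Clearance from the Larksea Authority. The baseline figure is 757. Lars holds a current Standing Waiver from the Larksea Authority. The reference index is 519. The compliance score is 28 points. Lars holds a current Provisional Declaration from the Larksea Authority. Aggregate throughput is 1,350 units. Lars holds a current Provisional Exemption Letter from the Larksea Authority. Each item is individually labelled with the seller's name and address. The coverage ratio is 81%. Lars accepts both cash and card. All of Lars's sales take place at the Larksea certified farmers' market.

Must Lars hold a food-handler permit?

Exception (a) fails — the baseline figure is 757, not under 623.
Exception (b) is satisfied on its face — the seller is a natural person; an ingredient notice is displayed. But: (f) operates against (b): a current Tier 6 Approval is held. (g) is inapplicable (no current Annual Notice is held), so (f) stands. Exception (b) does not apply.
Exception (c) requires that the registered capacity is below 1,540 units; but the registered capacity is 1,750 units, not below 1,540 units, so (c) is unavailable.
Exception (d) fails — no current Category 1 Notice is held.
Exception (e)'s conditions are all satisfied: the packaged snacks are home-kitchen produced; all sales are at a certified farmers' market; a current Standing Waiver is held. Turning to paragraphs (j)–(p): (j) applies — a current Provisional Declaration is held. (k) would limit (j) — a current General Certificate is held — but (l) sets (k) aside: (l) operates against (k): a current Annual Clearance is held. (m) applies (the compliance score is 28 points, meeting the 26 points threshold), but is displaced by (n): (n) is triggered — a current Provisional Exemption Letter is held. (o) is engaged (the qualifying period is 145 days, less than the 155 days limit), but is overridden by (p): (p) operates against (o): the packaged snacks contain meat. (e) is therefore removed.
Every exception is unavailable, so the rule governs.

Yes — Lars must hold a food-handler permit.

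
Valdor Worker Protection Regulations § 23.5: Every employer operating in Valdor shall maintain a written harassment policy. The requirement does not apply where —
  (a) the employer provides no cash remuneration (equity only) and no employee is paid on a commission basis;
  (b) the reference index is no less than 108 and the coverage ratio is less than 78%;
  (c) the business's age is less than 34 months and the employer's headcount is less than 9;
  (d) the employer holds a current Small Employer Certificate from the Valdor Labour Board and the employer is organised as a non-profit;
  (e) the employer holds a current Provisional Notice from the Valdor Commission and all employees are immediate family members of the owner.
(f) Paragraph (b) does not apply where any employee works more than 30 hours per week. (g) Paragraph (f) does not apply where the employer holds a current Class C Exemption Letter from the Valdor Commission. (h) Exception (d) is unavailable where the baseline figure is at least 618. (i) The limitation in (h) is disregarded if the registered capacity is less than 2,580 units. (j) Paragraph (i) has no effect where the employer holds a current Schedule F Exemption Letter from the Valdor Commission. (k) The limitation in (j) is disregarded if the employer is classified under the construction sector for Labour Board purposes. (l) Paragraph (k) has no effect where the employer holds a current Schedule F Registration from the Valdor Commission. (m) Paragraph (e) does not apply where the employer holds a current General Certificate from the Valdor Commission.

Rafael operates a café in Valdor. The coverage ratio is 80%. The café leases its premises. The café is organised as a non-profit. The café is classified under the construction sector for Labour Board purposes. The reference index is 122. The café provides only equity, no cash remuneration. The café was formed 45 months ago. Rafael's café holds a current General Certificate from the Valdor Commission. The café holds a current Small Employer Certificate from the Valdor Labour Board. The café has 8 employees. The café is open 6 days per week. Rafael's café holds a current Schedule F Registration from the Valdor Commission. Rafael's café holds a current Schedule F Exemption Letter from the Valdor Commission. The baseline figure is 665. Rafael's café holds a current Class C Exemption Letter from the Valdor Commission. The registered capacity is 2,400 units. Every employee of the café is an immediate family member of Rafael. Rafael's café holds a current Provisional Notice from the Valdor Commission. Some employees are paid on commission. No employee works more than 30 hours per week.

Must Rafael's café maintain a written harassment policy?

Exception (a) fails — some employees are paid on commission.
Exception (b) requires that the coverage ratio is less than 78%; but the coverage ratio is 80%, not less than 78%, so (b) is unavailable.
Exception (c) does not apply: the business's age is 45 months, not less than 34 months.
Exception (d): a current Small Employer Certificate is held; the employer is a non-profit — every condition holds. But: (h) is engaged — the baseline figure is 665, meeting the 618 threshold. (i) operates (the registered capacity is 2,400 units, less than the 2,580 units limit), but is itself disapplied by (j): (j) operates against (i): a current Schedule F Exemption Letter is held. (k) would limit (j) — the café is classified under the construction sector — but (l) sets (k) aside: (l) operates against (k): a current Schedule F Registration is held. So (d) is unavailable.
Exception (e): a current Provisional Notice is held; every employee is an immediate family member — every condition holds. But: (m) operates against (e): a current General Certificate is held. Exception (e) does not apply.
No exception displaces § 23.5.

Yes — Rafael's café must maintain a written harassment policy.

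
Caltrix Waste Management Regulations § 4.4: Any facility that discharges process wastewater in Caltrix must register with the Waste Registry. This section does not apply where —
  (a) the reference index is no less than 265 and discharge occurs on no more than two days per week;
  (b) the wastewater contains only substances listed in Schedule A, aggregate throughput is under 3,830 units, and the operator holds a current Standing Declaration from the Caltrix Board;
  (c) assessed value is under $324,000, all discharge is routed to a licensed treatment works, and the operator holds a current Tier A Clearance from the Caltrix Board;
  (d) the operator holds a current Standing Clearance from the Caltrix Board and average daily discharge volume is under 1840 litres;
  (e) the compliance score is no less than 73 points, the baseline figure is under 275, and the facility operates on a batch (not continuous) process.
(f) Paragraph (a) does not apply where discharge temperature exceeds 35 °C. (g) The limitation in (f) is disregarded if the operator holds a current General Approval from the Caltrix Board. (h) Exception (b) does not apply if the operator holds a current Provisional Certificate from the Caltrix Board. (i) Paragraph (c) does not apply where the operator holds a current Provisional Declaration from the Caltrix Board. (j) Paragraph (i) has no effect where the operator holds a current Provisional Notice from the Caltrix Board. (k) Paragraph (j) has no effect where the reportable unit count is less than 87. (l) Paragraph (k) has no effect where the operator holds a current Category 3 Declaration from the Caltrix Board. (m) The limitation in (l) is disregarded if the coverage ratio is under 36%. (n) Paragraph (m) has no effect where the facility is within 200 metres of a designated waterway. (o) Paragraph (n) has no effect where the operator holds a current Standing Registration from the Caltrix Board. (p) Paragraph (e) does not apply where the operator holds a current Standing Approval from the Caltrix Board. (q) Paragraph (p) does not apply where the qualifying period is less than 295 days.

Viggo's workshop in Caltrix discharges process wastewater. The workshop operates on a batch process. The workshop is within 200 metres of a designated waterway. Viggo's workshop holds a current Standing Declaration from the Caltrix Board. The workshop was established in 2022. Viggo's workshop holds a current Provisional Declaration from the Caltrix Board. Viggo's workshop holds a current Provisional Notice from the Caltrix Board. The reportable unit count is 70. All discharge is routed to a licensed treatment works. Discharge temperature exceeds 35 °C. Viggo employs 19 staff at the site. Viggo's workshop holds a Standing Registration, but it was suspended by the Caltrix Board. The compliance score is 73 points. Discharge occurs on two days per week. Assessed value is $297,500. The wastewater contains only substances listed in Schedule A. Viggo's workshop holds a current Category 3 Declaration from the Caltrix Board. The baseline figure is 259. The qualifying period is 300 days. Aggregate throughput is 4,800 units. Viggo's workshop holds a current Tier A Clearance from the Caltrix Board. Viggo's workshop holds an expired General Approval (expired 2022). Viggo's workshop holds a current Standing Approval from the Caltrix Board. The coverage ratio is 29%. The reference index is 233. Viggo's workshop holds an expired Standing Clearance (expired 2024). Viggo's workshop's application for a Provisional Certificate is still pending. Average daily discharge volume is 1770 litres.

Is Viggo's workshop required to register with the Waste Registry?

Exception (a) requires that the reference index is no less than 265; but the reference index is 233, short of 265, so (a) is unavailable.
Exception (b) fails — aggregate throughput is 4,800 units, not under 3,830 units.
All of (c)'s requirements are met (assessed value is $297,500, under the $324,000 limit; discharge is routed to a licensed treatment works; a current Tier A Clearance is held). As to paragraphs (i)–(o): (i) would limit (c) — a current Provisional Declaration is held — but (j) sets (i) aside: (j) operates against (i): a current Provisional Notice is held. (k) would limit (j) — the reportable unit count is 70, less than the 87 limit — but (l) sets (k) aside: (l) is triggered — a current Category 3 Declaration is held. (m) applies (the coverage ratio is 29%, under the 36% limit), but yields to (n): (n) operates — the workshop is within 200 m of a designated waterway. (o) is inapplicable (there is no Standing Registration in force), so (n) stands. So (c) applies.
Exception (d) fails — the Standing Clearance is not current.
All of (e)'s requirements are met (the compliance score is 73 points, meeting the 73 points threshold; the baseline figure is 259, under the 275 limit; the facility operates on a batch process). But applying paragraphs (p)–(q): (p) operates against (e): a current Standing Approval is held. (q), which would lift (p), is not triggered — the qualifying period is 300 days, not less than 295 days. (e) is therefore removed.

No — exception (c) applies; Viggo's workshop is not required to register with the Waste Registry.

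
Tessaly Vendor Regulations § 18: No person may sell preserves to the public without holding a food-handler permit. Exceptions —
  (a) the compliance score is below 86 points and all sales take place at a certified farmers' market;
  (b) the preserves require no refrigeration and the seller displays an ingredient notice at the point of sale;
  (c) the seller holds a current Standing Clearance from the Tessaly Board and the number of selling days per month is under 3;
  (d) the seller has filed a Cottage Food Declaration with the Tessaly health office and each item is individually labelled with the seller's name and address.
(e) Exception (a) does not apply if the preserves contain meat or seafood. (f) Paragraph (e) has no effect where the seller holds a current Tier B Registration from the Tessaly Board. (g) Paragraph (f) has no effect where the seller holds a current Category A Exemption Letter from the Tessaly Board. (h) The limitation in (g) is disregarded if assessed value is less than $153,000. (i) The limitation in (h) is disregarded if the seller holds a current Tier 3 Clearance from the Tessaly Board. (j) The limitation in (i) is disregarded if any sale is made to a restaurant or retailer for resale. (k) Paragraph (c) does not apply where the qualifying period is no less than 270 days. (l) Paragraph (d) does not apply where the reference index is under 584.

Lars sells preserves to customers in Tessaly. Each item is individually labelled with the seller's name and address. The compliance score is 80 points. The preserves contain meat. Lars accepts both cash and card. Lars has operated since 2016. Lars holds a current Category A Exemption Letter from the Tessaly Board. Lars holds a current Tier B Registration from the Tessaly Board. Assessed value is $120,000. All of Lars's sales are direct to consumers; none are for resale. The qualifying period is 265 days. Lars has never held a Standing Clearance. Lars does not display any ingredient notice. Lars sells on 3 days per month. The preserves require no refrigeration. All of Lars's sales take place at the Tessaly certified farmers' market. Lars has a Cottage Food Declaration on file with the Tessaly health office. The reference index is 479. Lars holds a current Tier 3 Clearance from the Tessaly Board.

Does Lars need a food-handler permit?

Yes — Lars must hold a food-handler permit.

Exception (a): the compliance score is 80 points, below the 86 points limit; all sales are at a certified farmers' market — every condition holds. But: (e) operates — the preserves contain meat. (f) is engaged (a current Tier B Registration is held), but is overridden by (g): (g) is triggered — a current Category A Exemption Letter is held. (h) would limit (g) — assessed value is $120,000, less than the $153,000 limit — but (i) sets (h) aside: (i) is engaged — a current Tier 3 Clearance is held. (j) does not operate here (no sales are for resale), so (i) stands. So (a) is unavailable.
Exception (b) requires that the seller displays an ingredient notice at the point of sale; but no ingredient notice is displayed, so (b) is unavailable.
Exception (c) fails — the Standing Clearance is not current.
Exception (d)'s conditions are all satisfied: a Cottage Food Declaration is on file; items are individually labelled. Turning to paragraph (l): (l) operates — the reference index is 479, under the 584 limit. So (d) is unavailable.
No exception displaces § 18.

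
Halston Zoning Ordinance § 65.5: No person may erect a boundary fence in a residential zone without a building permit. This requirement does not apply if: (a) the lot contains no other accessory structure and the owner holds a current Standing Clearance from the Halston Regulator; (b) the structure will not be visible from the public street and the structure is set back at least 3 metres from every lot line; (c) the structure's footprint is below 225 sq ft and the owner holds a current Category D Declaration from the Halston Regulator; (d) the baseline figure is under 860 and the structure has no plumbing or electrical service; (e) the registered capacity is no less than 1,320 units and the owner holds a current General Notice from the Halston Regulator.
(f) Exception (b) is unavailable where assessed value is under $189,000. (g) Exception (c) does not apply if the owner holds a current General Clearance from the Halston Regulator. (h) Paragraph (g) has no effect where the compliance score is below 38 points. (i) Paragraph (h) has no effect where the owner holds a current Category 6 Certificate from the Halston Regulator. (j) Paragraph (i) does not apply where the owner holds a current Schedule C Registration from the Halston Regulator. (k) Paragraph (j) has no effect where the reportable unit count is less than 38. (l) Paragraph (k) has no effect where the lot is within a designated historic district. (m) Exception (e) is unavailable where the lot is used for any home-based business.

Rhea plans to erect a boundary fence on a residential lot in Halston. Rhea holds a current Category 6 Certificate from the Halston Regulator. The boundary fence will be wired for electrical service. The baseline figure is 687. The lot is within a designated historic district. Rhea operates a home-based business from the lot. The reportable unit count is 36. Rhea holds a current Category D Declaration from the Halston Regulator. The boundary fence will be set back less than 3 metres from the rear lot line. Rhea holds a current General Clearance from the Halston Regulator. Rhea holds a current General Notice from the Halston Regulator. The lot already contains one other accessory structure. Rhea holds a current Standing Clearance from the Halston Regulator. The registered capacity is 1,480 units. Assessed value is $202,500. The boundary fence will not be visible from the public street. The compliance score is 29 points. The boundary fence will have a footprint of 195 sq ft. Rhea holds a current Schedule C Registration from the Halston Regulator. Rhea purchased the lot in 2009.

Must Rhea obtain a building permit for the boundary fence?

Exception (a) fails — the lot already has another accessory structure.
Exception (b) requires that the structure is set back at least 3 metres from every lot line; but the rear setback is under 3 m, so (b) is unavailable.
Exception (c)'s conditions are all satisfied: the structure's footprint is 195 sq ft, below the 225 sq ft limit; a current Category D Declaration is held. As to paragraphs (g)–(l): (g) is triggered (a current General Clearance is held), but is itself disapplied by (h): (h) is triggered — the compliance score is 29 points, below the 38 points limit. (i) would limit (h) — a current Category 6 Certificate is held — but (j) sets (i) aside: (j) operates — a current Schedule C Registration is held. (k) would limit (j) — the reportable unit count is 36, less than the 38 limit — but (l) sets (k) aside: (l) operates against (k): the lot is in a historic district. Exception (c) stands.
Exception (d) fails — electrical service is planned.
Exception (e)'s conditions are all satisfied: the registered capacity is 1,480 units, meeting the 1,320 units threshold; a current General Notice is held. But: (m) operates against (e): a home-based business operates on the lot. So (e) is unavailable.

No — exception (c) applies; Rhea does not need a building permit.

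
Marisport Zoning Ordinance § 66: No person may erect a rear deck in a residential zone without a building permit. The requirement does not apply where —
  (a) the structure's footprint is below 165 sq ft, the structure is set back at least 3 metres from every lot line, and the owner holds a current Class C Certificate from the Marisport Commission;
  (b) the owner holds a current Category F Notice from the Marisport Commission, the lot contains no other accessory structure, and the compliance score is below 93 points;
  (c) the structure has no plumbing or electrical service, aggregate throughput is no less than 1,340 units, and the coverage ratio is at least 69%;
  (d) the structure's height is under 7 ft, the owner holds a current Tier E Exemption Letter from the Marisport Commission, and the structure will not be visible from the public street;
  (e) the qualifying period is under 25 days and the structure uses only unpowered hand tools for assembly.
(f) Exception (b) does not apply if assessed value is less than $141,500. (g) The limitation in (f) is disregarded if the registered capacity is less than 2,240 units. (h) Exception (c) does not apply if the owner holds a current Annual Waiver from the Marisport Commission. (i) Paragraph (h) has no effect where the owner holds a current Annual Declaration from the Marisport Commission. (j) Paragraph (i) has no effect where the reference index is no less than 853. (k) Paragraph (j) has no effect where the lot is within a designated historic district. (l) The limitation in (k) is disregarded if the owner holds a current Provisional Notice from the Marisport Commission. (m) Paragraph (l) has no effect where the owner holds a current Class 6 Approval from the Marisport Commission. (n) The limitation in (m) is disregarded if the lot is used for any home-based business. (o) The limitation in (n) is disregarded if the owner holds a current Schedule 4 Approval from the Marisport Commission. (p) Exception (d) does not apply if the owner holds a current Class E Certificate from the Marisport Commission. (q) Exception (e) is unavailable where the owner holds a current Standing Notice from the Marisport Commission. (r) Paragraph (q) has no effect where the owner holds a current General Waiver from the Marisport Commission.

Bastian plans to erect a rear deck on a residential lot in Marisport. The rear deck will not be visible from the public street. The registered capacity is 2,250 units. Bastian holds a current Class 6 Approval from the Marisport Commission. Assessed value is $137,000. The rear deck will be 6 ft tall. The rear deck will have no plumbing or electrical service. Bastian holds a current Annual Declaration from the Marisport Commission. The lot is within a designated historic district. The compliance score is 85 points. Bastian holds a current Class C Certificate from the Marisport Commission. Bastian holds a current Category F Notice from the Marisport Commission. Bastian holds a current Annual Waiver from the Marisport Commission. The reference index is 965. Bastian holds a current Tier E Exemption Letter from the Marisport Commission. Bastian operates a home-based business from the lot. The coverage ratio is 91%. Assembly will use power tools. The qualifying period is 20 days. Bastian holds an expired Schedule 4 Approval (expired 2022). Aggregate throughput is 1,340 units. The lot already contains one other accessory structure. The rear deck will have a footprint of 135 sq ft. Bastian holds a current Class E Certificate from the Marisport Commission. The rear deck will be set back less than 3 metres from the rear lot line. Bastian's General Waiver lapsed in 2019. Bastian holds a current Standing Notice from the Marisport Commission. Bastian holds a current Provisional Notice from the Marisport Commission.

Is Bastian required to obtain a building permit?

Yes — Bastian must obtain a building permit.

Exception (a) does not apply: the rear setback is under 3 m.
Exception (b) does not apply: the lot already has another accessory structure.
Exception (c): there is no plumbing or electrical service; aggregate throughput is 1,340 units, meeting the 1,340 units threshold; the coverage ratio is 91%, meeting the 69% threshold — every condition holds. Turning to paragraphs (h)–(o): (h) operates — a current Annual Waiver is held. (i) is engaged (a current Annual Declaration is held), but is displaced by (j): (j) operates against (i): the reference index is 965, meeting the 853 threshold. (k) would limit (j) — the lot is in a historic district — but (l) sets (k) aside: (l) operates — a current Provisional Notice is held. (m) would limit (l) — a current Class 6 Approval is held — but (n) sets (m) aside: (n) operates against (m): a home-based business operates on the lot. (o), which would lift (n), is not triggered — no current Schedule 4 Approval is held. So (c) is unavailable.
Exception (d)'s conditions are all satisfied: the structure's height is 6 ft, under the 7 ft limit; a current Tier E Exemption Letter is held; the structure will not be visible from the street. Turning to paragraph (p): (p) operates — a current Class E Certificate is held. (d) is therefore removed.
Exception (e) requires that the structure uses only unpowered hand tools for assembly; but assembly uses power tools, so (e) is unavailable.
No exception displaces § 66.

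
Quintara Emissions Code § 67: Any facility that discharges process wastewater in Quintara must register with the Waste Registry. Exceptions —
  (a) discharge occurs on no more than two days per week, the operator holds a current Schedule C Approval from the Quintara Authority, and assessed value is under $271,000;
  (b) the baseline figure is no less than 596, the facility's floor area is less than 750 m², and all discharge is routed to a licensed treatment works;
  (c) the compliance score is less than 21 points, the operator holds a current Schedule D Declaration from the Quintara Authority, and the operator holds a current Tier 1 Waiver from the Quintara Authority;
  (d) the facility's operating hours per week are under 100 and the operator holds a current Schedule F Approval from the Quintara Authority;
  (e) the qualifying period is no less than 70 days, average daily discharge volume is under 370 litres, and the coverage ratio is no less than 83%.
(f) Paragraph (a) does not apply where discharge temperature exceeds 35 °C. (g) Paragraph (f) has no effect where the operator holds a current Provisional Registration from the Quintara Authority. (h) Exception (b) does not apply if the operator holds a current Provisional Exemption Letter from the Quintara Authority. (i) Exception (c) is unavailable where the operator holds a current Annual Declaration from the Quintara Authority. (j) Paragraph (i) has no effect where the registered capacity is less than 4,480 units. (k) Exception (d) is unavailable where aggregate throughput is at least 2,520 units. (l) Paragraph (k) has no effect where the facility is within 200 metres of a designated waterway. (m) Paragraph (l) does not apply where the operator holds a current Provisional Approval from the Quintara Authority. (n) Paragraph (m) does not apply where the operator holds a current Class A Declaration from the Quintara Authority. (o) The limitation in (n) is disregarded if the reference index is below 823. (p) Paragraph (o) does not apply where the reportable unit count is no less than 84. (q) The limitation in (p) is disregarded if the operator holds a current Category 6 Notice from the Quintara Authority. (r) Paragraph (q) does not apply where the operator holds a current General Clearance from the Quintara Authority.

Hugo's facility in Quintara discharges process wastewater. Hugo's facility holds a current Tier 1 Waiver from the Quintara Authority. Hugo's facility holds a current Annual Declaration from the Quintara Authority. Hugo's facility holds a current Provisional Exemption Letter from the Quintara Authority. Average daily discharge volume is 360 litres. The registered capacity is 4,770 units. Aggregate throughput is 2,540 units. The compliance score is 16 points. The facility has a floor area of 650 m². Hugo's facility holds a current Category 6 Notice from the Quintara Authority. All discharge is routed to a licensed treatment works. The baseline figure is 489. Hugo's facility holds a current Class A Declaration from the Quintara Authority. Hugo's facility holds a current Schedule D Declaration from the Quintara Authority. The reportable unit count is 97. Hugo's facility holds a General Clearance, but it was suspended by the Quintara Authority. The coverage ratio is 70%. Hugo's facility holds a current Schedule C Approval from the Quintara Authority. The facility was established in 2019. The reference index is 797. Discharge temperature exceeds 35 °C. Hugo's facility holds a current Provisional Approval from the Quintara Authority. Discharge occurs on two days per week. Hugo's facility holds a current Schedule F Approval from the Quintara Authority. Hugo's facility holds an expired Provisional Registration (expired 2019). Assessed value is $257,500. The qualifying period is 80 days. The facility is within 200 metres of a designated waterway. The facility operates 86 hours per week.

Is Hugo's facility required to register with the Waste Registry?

Yes — Hugo's facility must register with the Waste Registry.

All of (a)'s requirements are met (discharge occurs on no more than two days per week; a current Schedule C Approval is held; assessed value is $257,500, under the $271,000 limit). But applying paragraphs (f)–(g): (f) operates against (a): discharge temperature exceeds 35 °C. (g) is not triggered (the Provisional Registration is not current), so (f) stands. So (a) is unavailable.
Exception (b) does not apply: the baseline figure is 489, short of 596.
Exception (c) is satisfied on its face — the compliance score is 16 points, less than the 21 points limit; a current Schedule D Declaration is held; a current Tier 1 Waiver is held. However, paragraphs (i)–(j) must be considered: (i) is engaged — a current Annual Declaration is held. (j) is inapplicable (the registered capacity is 4,770 units, not less than 4,480 units), so (i) stands. Exception (c) does not apply.
Exception (d)'s conditions are all satisfied: the facility's operating hours per week are 86, under the 100 limit; a current Schedule F Approval is held. But applying paragraphs (k)–(r): (k) operates against (d): aggregate throughput is 2,540 units, meeting the 2,520 units threshold. (l) would limit (k) — the facility is within 200 m of a designated waterway — but (m) sets (l) aside: (m) operates — a current Provisional Approval is held. (n) would limit (m) — a current Class A Declaration is held — but (o) sets (n) aside: (o) applies — the reference index is 797, below the 823 limit. (p) is triggered (the reportable unit count is 97, meeting the 84 threshold), but is displaced by (q): (q) operates against (p): a current Category 6 Notice is held. (r), which would lift (q), is inapplicable — no current General Clearance is held. Exception (d) does not apply.
Exception (e) fails — the coverage ratio is 70%, short of 83%.
Every exception is unavailable, so the rule governs.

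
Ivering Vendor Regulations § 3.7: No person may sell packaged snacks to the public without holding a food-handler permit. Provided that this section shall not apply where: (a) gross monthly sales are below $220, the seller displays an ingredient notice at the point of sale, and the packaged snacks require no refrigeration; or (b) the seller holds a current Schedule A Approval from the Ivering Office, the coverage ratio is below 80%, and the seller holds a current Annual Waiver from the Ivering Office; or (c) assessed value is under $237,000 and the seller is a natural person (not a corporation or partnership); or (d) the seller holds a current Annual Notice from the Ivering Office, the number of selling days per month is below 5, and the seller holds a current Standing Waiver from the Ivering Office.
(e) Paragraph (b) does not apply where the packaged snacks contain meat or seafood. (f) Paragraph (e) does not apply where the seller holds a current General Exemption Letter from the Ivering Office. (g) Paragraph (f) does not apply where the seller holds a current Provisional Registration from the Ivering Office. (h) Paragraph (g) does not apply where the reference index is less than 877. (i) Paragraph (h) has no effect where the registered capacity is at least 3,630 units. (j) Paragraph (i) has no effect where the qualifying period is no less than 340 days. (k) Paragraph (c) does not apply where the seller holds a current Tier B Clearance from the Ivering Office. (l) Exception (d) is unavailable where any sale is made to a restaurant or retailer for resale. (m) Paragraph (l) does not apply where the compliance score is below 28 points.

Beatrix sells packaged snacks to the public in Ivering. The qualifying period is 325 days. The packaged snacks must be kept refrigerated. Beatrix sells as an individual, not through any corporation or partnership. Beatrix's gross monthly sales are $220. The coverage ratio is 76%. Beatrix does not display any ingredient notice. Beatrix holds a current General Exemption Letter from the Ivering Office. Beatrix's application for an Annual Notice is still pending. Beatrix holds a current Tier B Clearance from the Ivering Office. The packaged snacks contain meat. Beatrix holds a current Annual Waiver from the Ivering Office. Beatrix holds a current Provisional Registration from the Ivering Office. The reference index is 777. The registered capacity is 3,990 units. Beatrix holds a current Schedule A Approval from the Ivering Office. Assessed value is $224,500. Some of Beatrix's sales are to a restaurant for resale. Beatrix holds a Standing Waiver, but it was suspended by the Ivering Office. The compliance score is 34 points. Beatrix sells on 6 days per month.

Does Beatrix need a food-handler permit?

Exception (a) requires that gross monthly sales are below $220; but gross monthly sales are $220, not below $220, so (a) is unavailable.
Exception (b)'s conditions are all satisfied: a current Schedule A Approval is held; the coverage ratio is 76%, below the 80% limit; a current Annual Waiver is held. But applying paragraphs (e)–(j): (e) operates against (b): the packaged snacks contain meat. (f) applies (a current General Exemption Letter is held), but yields to (g): (g) is triggered — a current Provisional Registration is held. (h) would limit (g) — the reference index is 777, less than the 877 limit — but (i) sets (h) aside: (i) operates against (h): the registered capacity is 3,990 units, meeting the 3,630 units threshold. (j) is not engaged (the qualifying period is 325 days, short of 340 days), so (i) stands. (b) is therefore removed.
Exception (c)'s conditions are all satisfied: assessed value is $224,500, under the $237,000 limit; the seller is a natural person. But: (k) is triggered — a current Tier B Clearance is held. So (c) is unavailable.
Exception (d) fails — the Annual Notice is not current.
No exception applies. The general rule governs.

Yes — Beatrix must hold a food-handler permit.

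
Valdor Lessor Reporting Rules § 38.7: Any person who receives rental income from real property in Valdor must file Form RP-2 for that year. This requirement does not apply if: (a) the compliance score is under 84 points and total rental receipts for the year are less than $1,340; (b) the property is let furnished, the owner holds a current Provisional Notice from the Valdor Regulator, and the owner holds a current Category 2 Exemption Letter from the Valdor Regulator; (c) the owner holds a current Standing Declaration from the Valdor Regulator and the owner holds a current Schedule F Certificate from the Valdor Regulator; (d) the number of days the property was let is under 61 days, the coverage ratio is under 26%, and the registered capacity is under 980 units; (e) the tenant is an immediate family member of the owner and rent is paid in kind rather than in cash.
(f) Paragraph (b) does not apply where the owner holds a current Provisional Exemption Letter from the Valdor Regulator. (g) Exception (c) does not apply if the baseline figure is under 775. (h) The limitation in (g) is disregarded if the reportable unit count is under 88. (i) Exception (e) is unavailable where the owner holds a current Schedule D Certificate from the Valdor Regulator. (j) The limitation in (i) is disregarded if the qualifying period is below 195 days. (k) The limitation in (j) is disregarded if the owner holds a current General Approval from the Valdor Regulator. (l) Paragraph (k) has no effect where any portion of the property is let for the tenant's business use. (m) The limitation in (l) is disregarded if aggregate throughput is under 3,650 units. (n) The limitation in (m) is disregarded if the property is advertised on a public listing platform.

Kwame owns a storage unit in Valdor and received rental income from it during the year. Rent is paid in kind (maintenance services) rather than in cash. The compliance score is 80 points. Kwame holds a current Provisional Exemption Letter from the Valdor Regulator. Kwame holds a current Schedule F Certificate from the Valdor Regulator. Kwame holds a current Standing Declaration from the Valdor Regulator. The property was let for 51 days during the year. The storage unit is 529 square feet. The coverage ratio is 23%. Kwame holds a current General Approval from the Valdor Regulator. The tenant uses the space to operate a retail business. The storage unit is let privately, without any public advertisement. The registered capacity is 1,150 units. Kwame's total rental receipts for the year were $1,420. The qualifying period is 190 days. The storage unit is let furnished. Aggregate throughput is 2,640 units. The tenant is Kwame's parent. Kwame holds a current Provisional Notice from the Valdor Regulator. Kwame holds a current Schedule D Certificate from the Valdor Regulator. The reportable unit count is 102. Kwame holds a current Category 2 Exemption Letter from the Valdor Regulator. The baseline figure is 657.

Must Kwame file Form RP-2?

Exception (a) fails — total rental receipts for the year are $1,420, not less than $1,340.
Exception (b) is satisfied on its face — the property is let furnished; a current Provisional Notice is held; a current Category 2 Exemption Letter is held. Turning to paragraph (f): (f) applies — a current Provisional Exemption Letter is held. Exception (b) does not apply.
Exception (c) is satisfied on its face — a current Standing Declaration is held; a current Schedule F Certificate is held. But: (g) operates against (c): the baseline figure is 657, under the 775 limit. (h), which would lift (g), is inapplicable — the reportable unit count is 102, not under 88. Exception (c) does not apply.
Exception (d) fails — the registered capacity is 1,150 units, not under 980 units.
Exception (e) is satisfied on its face — the tenant is an immediate family member; rent is paid in kind. But: (i) is triggered — a current Schedule D Certificate is held. (j) would limit (i) — the qualifying period is 190 days, below the 195 days limit — but (k) sets (j) aside: (k) applies — a current General Approval is held. (l) would limit (k) — the space is let for business use — but (m) sets (l) aside: (m) is triggered — aggregate throughput is 2,640 units, under the 3,650 units limit. (n), which would lift (m), is not engaged — the property is let privately without advertisement. (e) is therefore removed.
No exception is made out. Kwame falls within the general rule.

Yes — Kwame must file Form RP-2.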